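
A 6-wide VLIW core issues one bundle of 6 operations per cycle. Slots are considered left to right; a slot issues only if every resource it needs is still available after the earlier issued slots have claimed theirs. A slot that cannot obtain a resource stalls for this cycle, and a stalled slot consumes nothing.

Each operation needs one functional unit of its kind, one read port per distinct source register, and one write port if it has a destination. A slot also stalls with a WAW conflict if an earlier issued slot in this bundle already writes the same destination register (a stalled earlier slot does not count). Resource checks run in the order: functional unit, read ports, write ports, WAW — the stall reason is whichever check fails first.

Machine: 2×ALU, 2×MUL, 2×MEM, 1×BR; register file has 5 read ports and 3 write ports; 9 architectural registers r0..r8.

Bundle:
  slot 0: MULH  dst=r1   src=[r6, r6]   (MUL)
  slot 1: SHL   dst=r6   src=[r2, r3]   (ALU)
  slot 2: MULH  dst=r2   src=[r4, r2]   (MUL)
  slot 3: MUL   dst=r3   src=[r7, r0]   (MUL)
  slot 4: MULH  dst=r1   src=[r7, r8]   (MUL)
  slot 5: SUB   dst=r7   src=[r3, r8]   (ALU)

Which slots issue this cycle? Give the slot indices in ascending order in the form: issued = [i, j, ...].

slot 0 (MUL): ISSUE — free A2,Mu1,Ld2,B1 rp4 wp2
slot 1 (ALU): ISSUE — free A1,Mu1,Ld2,B1 rp2 wp1
slot 2 (MUL): ISSUE — free A1,Mu0,Ld2,B1 rp0 wp0
slot 3 (MUL): stall FU — free A1,Mu0,Ld2,B1 rp0 wp0
slot 4 (MUL): stall FU — free A1,Mu0,Ld2,B1 rp0 wp0
slot 5 (ALU): stall RD_PORT — free A1,Mu0,Ld2,B1 rp0 wp0

issued = [0, 1, 2]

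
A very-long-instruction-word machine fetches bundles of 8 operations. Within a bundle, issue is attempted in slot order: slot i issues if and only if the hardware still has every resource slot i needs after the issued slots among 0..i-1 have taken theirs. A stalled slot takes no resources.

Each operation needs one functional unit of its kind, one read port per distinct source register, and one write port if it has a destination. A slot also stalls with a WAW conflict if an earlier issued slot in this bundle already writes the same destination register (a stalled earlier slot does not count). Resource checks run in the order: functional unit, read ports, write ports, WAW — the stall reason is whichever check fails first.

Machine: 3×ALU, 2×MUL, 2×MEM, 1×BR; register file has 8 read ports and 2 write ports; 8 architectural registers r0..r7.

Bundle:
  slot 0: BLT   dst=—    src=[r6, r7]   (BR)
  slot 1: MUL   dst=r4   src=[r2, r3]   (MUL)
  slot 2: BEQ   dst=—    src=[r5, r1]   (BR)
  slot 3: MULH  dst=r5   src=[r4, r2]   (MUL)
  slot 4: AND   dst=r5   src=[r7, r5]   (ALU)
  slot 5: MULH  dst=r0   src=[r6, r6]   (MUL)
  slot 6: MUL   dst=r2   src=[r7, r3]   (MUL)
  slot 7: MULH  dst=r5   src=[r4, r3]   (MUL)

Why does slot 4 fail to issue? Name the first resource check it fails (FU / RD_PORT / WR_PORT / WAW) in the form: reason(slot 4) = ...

(0) want 1×BR +2rd +0wr — yes → AL3|MU2|ME2|BR0|rd6|wr2
(1) want 1×MUL +2rd +1wr — yes → AL3|MU1|ME2|BR0|rd4|wr1
(2) want 1×BR +2rd +0wr — FU → AL3|MU1|ME2|BR0|rd4|wr1
(3) want 1×MUL +2rd +1wr — yes → AL3|MU0|ME2|BR0|rd2|wr0
(4) want 1×ALU +2rd +1wr — WR_PORT → AL3|MU0|ME2|BR0|rd2|wr0
(5) want 1×MUL +1rd +1wr — FU → AL3|MU0|ME2|BR0|rd2|wr0
(6) want 1×MUL +2rd +1wr — FU → AL3|MU0|ME2|BR0|rd2|wr0
(7) want 1×MUL +2rd +1wr — FU → AL3|MU0|ME2|BR0|rd2|wr0

reason(slot 4) = WR_PORT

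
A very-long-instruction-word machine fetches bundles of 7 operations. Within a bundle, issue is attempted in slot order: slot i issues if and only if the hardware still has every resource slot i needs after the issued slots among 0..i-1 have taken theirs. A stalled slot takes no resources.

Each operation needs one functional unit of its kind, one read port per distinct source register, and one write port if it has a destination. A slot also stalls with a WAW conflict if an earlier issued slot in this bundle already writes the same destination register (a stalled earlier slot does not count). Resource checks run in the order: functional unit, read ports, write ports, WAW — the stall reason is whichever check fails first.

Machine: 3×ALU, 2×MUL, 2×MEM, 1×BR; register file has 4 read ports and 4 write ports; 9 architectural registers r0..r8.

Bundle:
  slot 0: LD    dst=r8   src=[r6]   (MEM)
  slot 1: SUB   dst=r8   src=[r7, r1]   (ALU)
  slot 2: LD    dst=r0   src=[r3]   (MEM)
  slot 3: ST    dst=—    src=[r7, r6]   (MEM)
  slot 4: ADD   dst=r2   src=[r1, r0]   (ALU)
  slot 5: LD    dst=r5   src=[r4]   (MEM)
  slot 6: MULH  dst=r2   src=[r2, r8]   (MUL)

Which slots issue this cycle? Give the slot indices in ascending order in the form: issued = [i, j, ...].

  0. MEM→r8 ⇒ go  {3A/2Mu/1Ld/1B | 3r 3w}
  1. ALU→r8 ⇒ no(WAW)  {3A/2Mu/1Ld/1B | 3r 3w}
  2. MEM→r0 ⇒ go  {3A/2Mu/0Ld/1B | 2r 2w}
  3. MEM ⇒ no(FU)  {3A/2Mu/0Ld/1B | 2r 2w}
  4. ALU→r2 ⇒ go  {2A/2Mu/0Ld/1B | 0r 1w}
  5. MEM→r5 ⇒ no(FU)  {2A/2Mu/0Ld/1B | 0r 1w}
  6. MUL→r2 ⇒ no(RD_PORT)  {2A/2Mu/0Ld/1B | 0r 1w}

issued = [0, 2, 4]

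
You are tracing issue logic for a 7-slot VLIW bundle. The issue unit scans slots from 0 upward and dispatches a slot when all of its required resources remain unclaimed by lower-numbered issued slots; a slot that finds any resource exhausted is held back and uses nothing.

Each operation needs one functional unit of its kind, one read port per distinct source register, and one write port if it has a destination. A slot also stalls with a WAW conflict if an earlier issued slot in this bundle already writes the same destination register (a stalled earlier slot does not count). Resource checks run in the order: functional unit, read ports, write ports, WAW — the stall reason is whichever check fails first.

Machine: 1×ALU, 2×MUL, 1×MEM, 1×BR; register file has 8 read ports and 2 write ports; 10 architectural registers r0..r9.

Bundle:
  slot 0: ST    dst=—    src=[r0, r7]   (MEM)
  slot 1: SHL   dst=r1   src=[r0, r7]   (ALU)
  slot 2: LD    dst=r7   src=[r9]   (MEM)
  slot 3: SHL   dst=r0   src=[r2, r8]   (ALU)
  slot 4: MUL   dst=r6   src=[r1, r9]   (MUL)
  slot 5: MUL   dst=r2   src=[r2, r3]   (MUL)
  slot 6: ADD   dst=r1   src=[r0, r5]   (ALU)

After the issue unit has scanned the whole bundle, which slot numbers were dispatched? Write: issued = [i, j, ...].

issued = [0, 1, 4]

[0] MEM needs rd=2 wr=0: ok; after: ALU=1 MUL=2 MEM=0 BR=1, R=6, W=2
[1] ALU needs rd=2 wr=1: ok; after: ALU=0 MUL=2 MEM=0 BR=1, R=4, W=1
[2] MEM needs rd=1 wr=1: FU; after: ALU=0 MUL=2 MEM=0 BR=1, R=4, W=1
[3] ALU needs rd=2 wr=1: FU; after: ALU=0 MUL=2 MEM=0 BR=1, R=4, W=1
[4] MUL needs rd=2 wr=1: ok; after: ALU=0 MUL=1 MEM=0 BR=1, R=2, W=0
[5] MUL needs rd=2 wr=1: WR_PORT; after: ALU=0 MUL=1 MEM=0 BR=1, R=2, W=0
[6] ALU needs rd=2 wr=1: FU; after: ALU=0 MUL=1 MEM=0 BR=1, R=2, W=0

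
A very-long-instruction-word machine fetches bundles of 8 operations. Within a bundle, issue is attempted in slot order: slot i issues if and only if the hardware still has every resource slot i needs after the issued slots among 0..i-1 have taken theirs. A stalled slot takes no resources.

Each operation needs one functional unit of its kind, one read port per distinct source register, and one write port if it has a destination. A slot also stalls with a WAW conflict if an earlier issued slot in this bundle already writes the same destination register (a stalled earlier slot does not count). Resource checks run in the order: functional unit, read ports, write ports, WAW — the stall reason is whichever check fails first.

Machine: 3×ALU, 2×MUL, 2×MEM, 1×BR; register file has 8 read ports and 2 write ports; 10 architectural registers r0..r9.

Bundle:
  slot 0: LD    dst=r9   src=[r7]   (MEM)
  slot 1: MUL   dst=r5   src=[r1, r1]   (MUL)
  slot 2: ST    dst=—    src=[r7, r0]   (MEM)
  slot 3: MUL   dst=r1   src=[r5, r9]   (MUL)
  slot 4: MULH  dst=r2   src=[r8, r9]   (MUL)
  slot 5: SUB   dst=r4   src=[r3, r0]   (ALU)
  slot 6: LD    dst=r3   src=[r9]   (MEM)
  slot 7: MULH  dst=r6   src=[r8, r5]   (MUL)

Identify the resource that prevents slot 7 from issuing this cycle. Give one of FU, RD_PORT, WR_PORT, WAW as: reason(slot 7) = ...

reason(slot 7) = WR_PORT

slot 0 (MEM): ISSUE — free A3,Mu2,Ld1,B1 rp7 wp1
slot 1 (MUL): ISSUE — free A3,Mu1,Ld1,B1 rp6 wp0
slot 2 (MEM): ISSUE — free A3,Mu1,Ld0,B1 rp4 wp0
slot 3 (MUL): stall WR_PORT — free A3,Mu1,Ld0,B1 rp4 wp0
slot 4 (MUL): stall WR_PORT — free A3,Mu1,Ld0,B1 rp4 wp0
slot 5 (ALU): stall WR_PORT — free A3,Mu1,Ld0,B1 rp4 wp0
slot 6 (MEM): stall FU — free A3,Mu1,Ld0,B1 rp4 wp0
slot 7 (MUL): stall WR_PORT — free A3,Mu1,Ld0,B1 rp4 wp0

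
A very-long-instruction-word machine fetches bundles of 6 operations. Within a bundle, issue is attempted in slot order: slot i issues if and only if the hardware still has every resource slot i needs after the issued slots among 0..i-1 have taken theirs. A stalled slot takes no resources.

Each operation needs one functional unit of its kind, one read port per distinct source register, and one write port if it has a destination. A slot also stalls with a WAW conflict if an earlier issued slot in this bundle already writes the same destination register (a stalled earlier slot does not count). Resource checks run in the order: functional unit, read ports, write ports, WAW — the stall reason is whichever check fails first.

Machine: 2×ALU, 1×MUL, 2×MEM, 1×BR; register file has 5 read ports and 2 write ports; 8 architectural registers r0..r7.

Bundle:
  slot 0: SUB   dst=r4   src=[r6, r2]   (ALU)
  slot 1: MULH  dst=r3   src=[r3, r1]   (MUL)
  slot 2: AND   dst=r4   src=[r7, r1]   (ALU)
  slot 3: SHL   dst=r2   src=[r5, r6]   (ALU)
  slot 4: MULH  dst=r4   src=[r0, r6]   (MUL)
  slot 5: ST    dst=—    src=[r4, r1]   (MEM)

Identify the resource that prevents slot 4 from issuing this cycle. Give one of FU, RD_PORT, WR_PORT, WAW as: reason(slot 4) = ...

#0 ALU src=r6,r2 dispatched  <A:1 Mu:1 Ld:2 B:1 rd:3 wr:1>
#1 MUL src=r3,r1 dispatched  <A:1 Mu:0 Ld:2 B:1 rd:1 wr:0>
#2 ALU src=r7,r1 held:RD_PORT  <A:1 Mu:0 Ld:2 B:1 rd:1 wr:0>
#3 ALU src=r5,r6 held:RD_PORT  <A:1 Mu:0 Ld:2 B:1 rd:1 wr:0>
#4 MUL src=r0,r6 held:FU  <A:1 Mu:0 Ld:2 B:1 rd:1 wr:0>
#5 MEM src=r4,r1 held:RD_PORT  <A:1 Mu:0 Ld:2 B:1 rd:1 wr:0>

reason(slot 4) = FU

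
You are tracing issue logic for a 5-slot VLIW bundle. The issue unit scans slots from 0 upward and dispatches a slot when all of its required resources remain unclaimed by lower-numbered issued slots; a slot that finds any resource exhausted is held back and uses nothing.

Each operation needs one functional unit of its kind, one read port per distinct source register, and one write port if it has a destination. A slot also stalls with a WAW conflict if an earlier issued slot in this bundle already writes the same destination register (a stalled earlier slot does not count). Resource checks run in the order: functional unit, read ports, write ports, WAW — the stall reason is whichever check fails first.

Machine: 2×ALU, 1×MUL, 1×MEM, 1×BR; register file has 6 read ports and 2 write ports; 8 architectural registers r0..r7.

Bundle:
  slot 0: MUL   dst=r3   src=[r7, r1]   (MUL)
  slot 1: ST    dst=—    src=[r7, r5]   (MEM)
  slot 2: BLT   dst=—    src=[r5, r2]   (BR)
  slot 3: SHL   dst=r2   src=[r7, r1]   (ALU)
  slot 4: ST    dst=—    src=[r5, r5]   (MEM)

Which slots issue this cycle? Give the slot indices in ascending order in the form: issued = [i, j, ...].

issued = [0, 1, 2]

slot 0 (MUL): ISSUE — free A2,Mu0,Ld1,B1 rp4 wp1
slot 1 (MEM): ISSUE — free A2,Mu0,Ld0,B1 rp2 wp1
slot 2 (BR): ISSUE — free A2,Mu0,Ld0,B0 rp0 wp1
slot 3 (ALU): stall RD_PORT — free A2,Mu0,Ld0,B0 rp0 wp1
slot 4 (MEM): stall FU — free A2,Mu0,Ld0,B0 rp0 wp1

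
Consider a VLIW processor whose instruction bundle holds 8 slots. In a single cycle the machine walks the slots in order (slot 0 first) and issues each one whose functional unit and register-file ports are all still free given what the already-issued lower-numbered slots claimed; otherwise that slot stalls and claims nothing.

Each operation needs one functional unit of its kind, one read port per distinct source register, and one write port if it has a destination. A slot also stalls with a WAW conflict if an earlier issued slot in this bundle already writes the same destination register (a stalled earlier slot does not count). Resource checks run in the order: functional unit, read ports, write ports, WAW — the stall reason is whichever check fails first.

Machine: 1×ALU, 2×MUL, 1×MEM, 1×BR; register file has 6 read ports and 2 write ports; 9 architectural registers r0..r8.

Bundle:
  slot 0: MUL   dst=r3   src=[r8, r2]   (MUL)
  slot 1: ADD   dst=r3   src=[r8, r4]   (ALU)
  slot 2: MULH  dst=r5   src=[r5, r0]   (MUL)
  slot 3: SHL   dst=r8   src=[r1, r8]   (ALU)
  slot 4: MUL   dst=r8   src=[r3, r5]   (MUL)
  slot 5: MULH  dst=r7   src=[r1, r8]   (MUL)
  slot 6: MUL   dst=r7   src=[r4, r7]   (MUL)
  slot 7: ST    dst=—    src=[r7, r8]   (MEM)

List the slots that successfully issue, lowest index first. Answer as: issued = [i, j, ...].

issued = [0, 2, 7]

slot 0 (MUL): ISSUE — free A1,Mu1,Ld1,B1 rp4 wp1
slot 1 (ALU): stall WAW — free A1,Mu1,Ld1,B1 rp4 wp1
slot 2 (MUL): ISSUE — free A1,Mu0,Ld1,B1 rp2 wp0
slot 3 (ALU): stall WR_PORT — free A1,Mu0,Ld1,B1 rp2 wp0
slot 4 (MUL): stall FU — free A1,Mu0,Ld1,B1 rp2 wp0
slot 5 (MUL): stall FU — free A1,Mu0,Ld1,B1 rp2 wp0
slot 6 (MUL): stall FU — free A1,Mu0,Ld1,B1 rp2 wp0
slot 7 (MEM): ISSUE — free A1,Mu0,Ld0,B1 rp0 wp0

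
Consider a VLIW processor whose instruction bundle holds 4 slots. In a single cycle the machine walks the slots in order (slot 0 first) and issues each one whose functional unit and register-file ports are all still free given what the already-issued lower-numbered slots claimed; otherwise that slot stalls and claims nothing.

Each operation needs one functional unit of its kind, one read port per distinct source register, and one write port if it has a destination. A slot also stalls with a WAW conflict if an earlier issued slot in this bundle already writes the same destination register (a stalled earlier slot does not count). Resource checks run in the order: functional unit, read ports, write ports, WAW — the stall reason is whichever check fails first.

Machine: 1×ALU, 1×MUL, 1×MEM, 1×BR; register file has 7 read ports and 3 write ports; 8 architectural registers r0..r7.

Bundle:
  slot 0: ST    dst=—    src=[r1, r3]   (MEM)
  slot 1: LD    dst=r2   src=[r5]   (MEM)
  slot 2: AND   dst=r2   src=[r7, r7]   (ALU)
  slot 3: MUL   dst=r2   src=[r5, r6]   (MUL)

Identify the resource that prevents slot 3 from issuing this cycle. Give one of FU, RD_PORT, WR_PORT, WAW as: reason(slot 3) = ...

slot 0 (MEM): ISSUE — free A1,Mu1,Ld0,B1 rp5 wp3
slot 1 (MEM): stall FU — free A1,Mu1,Ld0,B1 rp5 wp3
slot 2 (ALU): ISSUE — free A0,Mu1,Ld0,B1 rp4 wp2
slot 3 (MUL): stall WAW — free A0,Mu1,Ld0,B1 rp4 wp2

reason(slot 3) = WAW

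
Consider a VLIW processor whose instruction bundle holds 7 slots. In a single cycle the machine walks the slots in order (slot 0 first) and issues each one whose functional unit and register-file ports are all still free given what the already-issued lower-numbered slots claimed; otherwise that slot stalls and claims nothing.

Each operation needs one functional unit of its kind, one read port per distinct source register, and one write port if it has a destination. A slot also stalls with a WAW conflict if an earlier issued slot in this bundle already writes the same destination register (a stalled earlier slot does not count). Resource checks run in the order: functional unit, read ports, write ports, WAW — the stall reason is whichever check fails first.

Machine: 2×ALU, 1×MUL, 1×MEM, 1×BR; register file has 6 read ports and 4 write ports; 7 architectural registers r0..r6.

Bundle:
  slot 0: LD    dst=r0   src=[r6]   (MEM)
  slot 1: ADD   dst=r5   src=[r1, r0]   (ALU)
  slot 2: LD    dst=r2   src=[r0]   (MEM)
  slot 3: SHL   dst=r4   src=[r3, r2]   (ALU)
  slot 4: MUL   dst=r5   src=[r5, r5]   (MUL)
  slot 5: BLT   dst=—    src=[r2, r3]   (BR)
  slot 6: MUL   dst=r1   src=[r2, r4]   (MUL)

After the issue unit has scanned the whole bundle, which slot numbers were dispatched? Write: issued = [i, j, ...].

issued = [0, 1, 3]

#0 MEM src=r6 dispatched  <A:2 Mu:1 Ld:0 B:1 rd:5 wr:3>
#1 ALU src=r1,r0 dispatched  <A:1 Mu:1 Ld:0 B:1 rd:3 wr:2>
#2 MEM src=r0 held:FU  <A:1 Mu:1 Ld:0 B:1 rd:3 wr:2>
#3 ALU src=r3,r2 dispatched  <A:0 Mu:1 Ld:0 B:1 rd:1 wr:1>
#4 MUL src=r5,r5 held:WAW  <A:0 Mu:1 Ld:0 B:1 rd:1 wr:1>
#5 BR src=r2,r3 held:RD_PORT  <A:0 Mu:1 Ld:0 B:1 rd:1 wr:1>
#6 MUL src=r2,r4 held:RD_PORT  <A:0 Mu:1 Ld:0 B:1 rd:1 wr:1>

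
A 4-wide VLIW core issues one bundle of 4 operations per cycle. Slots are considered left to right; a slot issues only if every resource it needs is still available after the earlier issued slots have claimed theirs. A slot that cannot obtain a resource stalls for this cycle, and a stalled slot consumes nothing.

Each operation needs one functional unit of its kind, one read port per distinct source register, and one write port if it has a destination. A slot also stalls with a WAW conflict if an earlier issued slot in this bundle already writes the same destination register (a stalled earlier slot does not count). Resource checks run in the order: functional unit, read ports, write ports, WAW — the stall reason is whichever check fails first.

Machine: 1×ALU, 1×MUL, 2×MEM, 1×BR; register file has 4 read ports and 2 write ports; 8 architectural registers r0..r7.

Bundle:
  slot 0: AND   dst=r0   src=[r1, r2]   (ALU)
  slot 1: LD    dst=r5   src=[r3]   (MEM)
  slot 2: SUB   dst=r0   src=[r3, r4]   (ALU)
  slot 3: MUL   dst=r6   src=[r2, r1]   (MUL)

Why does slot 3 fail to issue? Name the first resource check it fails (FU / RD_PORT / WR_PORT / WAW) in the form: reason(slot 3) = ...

reason(slot 3) = RD_PORT

slot 0 (ALU): ISSUE — free A0,Mu1,Ld2,B1 rp2 wp1
slot 1 (MEM): ISSUE — free A0,Mu1,Ld1,B1 rp1 wp0
slot 2 (ALU): stall FU — free A0,Mu1,Ld1,B1 rp1 wp0
slot 3 (MUL): stall RD_PORT — free A0,Mu1,Ld1,B1 rp1 wp0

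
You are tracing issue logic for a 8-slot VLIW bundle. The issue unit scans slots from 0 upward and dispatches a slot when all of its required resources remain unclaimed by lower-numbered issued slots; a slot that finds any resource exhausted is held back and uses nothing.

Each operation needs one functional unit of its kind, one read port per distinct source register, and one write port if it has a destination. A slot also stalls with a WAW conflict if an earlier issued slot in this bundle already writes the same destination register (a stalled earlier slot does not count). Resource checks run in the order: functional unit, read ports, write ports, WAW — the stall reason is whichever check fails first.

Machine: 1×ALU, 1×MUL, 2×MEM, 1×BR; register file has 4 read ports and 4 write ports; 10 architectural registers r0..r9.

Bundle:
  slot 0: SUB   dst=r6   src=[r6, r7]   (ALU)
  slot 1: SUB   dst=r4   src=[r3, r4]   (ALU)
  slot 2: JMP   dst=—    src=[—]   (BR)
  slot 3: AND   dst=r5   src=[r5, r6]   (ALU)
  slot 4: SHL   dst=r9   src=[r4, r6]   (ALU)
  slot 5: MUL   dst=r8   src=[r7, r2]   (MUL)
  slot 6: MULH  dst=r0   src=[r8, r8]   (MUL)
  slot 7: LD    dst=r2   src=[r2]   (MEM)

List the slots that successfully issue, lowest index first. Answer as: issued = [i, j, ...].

issued = [0, 2, 5]

#0 ALU src=r6,r7 dispatched  <A:0 Mu:1 Ld:2 B:1 rd:2 wr:3>
#1 ALU src=r3,r4 held:FU  <A:0 Mu:1 Ld:2 B:1 rd:2 wr:3>
#2 BR src=- dispatched  <A:0 Mu:1 Ld:2 B:0 rd:2 wr:3>
#3 ALU src=r5,r6 held:FU  <A:0 Mu:1 Ld:2 B:0 rd:2 wr:3>
#4 ALU src=r4,r6 held:FU  <A:0 Mu:1 Ld:2 B:0 rd:2 wr:3>
#5 MUL src=r7,r2 dispatched  <A:0 Mu:0 Ld:2 B:0 rd:0 wr:2>
#6 MUL src=r8,r8 held:FU  <A:0 Mu:0 Ld:2 B:0 rd:0 wr:2>
#7 MEM src=r2 held:RD_PORT  <A:0 Mu:0 Ld:2 B:0 rd:0 wr:2>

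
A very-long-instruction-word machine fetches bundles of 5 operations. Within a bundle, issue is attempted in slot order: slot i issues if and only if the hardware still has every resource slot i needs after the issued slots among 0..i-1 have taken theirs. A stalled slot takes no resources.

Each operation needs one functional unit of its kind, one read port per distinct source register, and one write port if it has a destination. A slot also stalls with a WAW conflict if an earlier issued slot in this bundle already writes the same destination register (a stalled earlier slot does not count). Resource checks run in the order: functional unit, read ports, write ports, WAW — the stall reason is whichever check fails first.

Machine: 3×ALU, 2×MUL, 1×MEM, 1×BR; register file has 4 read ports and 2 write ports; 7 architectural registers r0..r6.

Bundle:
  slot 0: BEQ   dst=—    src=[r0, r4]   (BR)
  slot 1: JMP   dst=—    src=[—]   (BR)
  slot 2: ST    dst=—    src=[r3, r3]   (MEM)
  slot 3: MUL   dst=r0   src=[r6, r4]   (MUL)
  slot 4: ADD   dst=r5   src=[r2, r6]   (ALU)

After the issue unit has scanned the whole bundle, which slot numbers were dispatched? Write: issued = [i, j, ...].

issued = [0, 2]

#0 BR src=r0,r4 dispatched  <A:3 Mu:2 Ld:1 B:0 rd:2 wr:2>
#1 BR src=- held:FU  <A:3 Mu:2 Ld:1 B:0 rd:2 wr:2>
#2 MEM src=r3,r3 dispatched  <A:3 Mu:2 Ld:0 B:0 rd:1 wr:2>
#3 MUL src=r6,r4 held:RD_PORT  <A:3 Mu:2 Ld:0 B:0 rd:1 wr:2>
#4 ALU src=r2,r6 held:RD_PORT  <A:3 Mu:2 Ld:0 B:0 rd:1 wr:2>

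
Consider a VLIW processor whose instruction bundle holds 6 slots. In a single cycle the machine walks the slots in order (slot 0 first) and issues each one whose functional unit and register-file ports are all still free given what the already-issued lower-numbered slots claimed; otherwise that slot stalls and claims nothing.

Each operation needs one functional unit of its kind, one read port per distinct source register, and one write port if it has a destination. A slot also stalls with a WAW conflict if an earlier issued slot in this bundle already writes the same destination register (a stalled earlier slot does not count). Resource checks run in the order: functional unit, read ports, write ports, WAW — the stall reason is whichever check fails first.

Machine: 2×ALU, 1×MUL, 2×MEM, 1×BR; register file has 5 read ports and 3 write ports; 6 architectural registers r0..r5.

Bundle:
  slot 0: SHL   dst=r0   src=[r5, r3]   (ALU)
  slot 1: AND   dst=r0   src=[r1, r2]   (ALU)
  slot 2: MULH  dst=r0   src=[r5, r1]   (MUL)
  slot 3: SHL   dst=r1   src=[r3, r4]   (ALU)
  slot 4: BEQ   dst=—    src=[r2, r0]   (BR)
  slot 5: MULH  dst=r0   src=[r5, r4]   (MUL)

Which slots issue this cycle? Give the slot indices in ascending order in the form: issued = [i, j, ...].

#0 ALU src=r5,r3 dispatched  <A:1 Mu:1 Ld:2 B:1 rd:3 wr:2>
#1 ALU src=r1,r2 held:WAW  <A:1 Mu:1 Ld:2 B:1 rd:3 wr:2>
#2 MUL src=r5,r1 held:WAW  <A:1 Mu:1 Ld:2 B:1 rd:3 wr:2>
#3 ALU src=r3,r4 dispatched  <A:0 Mu:1 Ld:2 B:1 rd:1 wr:1>
#4 BR src=r2,r0 held:RD_PORT  <A:0 Mu:1 Ld:2 B:1 rd:1 wr:1>
#5 MUL src=r5,r4 held:RD_PORT  <A:0 Mu:1 Ld:2 B:1 rd:1 wr:1>

issued = [0, 3]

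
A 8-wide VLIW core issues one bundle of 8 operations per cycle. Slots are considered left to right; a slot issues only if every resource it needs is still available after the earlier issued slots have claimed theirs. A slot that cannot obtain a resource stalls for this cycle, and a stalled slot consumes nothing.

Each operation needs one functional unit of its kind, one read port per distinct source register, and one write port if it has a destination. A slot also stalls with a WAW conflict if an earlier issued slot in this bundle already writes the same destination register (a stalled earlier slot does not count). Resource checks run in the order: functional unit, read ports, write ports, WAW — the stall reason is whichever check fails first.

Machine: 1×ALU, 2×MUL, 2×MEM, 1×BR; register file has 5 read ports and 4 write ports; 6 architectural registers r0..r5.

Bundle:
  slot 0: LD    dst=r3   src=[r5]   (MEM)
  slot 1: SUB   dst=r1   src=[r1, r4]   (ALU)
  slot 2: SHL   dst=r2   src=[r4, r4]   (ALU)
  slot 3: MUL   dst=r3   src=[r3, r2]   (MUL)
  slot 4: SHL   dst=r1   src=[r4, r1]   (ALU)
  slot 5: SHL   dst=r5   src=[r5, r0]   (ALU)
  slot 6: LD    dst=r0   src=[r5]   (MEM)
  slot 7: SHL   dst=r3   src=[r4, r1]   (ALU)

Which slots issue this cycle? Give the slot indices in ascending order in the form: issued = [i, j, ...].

[0] MEM needs rd=1 wr=1: ok; after: ALU=1 MUL=2 MEM=1 BR=1, R=4, W=3
[1] ALU needs rd=2 wr=1: ok; after: ALU=0 MUL=2 MEM=1 BR=1, R=2, W=2
[2] ALU needs rd=1 wr=1: FU; after: ALU=0 MUL=2 MEM=1 BR=1, R=2, W=2
[3] MUL needs rd=2 wr=1: WAW; after: ALU=0 MUL=2 MEM=1 BR=1, R=2, W=2
[4] ALU needs rd=2 wr=1: FU; after: ALU=0 MUL=2 MEM=1 BR=1, R=2, W=2
[5] ALU needs rd=2 wr=1: FU; after: ALU=0 MUL=2 MEM=1 BR=1, R=2, W=2
[6] MEM needs rd=1 wr=1: ok; after: ALU=0 MUL=2 MEM=0 BR=1, R=1, W=1
[7] ALU needs rd=2 wr=1: FU; after: ALU=0 MUL=2 MEM=0 BR=1, R=1, W=1

issued = [0, 1, 6]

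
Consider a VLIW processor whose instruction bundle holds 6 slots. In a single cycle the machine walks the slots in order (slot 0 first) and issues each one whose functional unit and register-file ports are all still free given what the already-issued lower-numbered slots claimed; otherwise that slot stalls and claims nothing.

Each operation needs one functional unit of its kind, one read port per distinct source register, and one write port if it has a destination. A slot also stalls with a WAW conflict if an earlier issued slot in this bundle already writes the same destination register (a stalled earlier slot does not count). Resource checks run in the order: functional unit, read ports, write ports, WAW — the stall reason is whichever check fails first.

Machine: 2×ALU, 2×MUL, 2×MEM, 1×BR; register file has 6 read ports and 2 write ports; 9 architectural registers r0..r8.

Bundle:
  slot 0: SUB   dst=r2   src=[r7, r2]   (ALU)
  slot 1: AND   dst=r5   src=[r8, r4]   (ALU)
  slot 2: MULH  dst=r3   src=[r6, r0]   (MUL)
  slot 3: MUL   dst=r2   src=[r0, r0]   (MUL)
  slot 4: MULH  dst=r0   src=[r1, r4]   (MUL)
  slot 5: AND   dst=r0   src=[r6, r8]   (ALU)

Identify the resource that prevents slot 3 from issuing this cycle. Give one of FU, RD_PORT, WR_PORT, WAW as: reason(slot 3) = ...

reason(slot 3) = WR_PORT

  0. ALU→r2 ⇒ go  {1A/2Mu/2Ld/1B | 4r 1w}
  1. ALU→r5 ⇒ go  {0A/2Mu/2Ld/1B | 2r 0w}
  2. MUL→r3 ⇒ no(WR_PORT)  {0A/2Mu/2Ld/1B | 2r 0w}
  3. MUL→r2 ⇒ no(WR_PORT)  {0A/2Mu/2Ld/1B | 2r 0w}
  4. MUL→r0 ⇒ no(WR_PORT)  {0A/2Mu/2Ld/1B | 2r 0w}
  5. ALU→r0 ⇒ no(FU)  {0A/2Mu/2Ld/1B | 2r 0w}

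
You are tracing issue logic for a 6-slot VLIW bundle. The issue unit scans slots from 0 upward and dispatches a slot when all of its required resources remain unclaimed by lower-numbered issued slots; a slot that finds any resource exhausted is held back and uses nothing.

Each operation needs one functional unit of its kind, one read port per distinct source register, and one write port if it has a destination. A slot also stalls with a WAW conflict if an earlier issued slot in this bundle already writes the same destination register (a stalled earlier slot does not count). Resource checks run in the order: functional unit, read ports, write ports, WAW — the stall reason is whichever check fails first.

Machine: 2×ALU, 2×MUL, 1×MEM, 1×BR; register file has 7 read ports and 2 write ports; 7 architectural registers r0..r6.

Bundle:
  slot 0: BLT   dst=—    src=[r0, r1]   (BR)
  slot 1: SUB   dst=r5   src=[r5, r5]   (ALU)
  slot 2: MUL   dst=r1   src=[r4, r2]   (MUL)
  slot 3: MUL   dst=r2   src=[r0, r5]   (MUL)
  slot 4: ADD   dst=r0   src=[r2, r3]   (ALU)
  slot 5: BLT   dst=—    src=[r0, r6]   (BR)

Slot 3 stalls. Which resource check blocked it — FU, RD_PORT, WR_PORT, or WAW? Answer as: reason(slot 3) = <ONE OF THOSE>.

reason(slot 3) = WR_PORT

(0) want 1×BR +2rd +0wr — yes → AL2|MU2|ME1|BR0|rd5|wr2
(1) want 1×ALU +1rd +1wr — yes → AL1|MU2|ME1|BR0|rd4|wr1
(2) want 1×MUL +2rd +1wr — yes → AL1|MU1|ME1|BR0|rd2|wr0
(3) want 1×MUL +2rd +1wr — WR_PORT → AL1|MU1|ME1|BR0|rd2|wr0
(4) want 1×ALU +2rd +1wr — WR_PORT → AL1|MU1|ME1|BR0|rd2|wr0
(5) want 1×BR +2rd +0wr — FU → AL1|MU1|ME1|BR0|rd2|wr0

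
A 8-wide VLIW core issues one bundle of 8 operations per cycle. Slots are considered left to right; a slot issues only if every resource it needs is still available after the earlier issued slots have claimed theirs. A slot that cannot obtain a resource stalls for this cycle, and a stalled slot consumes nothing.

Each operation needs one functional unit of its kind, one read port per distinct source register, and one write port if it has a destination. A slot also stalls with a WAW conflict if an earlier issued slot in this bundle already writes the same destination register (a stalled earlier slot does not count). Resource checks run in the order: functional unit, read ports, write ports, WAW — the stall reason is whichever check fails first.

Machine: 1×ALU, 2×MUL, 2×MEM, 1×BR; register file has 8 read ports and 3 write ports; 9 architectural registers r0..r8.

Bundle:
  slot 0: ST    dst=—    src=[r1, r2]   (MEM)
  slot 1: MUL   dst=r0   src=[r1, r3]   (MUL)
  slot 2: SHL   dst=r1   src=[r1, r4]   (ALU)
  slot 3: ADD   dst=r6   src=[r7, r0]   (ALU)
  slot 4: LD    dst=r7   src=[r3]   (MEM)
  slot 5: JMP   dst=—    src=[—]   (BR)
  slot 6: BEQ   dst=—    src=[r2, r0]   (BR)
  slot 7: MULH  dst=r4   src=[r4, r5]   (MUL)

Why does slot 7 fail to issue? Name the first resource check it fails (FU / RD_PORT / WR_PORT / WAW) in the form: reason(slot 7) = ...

#0 MEM src=r1,r2 dispatched  <A:1 Mu:2 Ld:1 B:1 rd:6 wr:3>
#1 MUL src=r1,r3 dispatched  <A:1 Mu:1 Ld:1 B:1 rd:4 wr:2>
#2 ALU src=r1,r4 dispatched  <A:0 Mu:1 Ld:1 B:1 rd:2 wr:1>
#3 ALU src=r7,r0 held:FU  <A:0 Mu:1 Ld:1 B:1 rd:2 wr:1>
#4 MEM src=r3 dispatched  <A:0 Mu:1 Ld:0 B:1 rd:1 wr:0>
#5 BR src=- dispatched  <A:0 Mu:1 Ld:0 B:0 rd:1 wr:0>
#6 BR src=r2,r0 held:FU  <A:0 Mu:1 Ld:0 B:0 rd:1 wr:0>
#7 MUL src=r4,r5 held:RD_PORT  <A:0 Mu:1 Ld:0 B:0 rd:1 wr:0>

reason(slot 7) = RD_PORT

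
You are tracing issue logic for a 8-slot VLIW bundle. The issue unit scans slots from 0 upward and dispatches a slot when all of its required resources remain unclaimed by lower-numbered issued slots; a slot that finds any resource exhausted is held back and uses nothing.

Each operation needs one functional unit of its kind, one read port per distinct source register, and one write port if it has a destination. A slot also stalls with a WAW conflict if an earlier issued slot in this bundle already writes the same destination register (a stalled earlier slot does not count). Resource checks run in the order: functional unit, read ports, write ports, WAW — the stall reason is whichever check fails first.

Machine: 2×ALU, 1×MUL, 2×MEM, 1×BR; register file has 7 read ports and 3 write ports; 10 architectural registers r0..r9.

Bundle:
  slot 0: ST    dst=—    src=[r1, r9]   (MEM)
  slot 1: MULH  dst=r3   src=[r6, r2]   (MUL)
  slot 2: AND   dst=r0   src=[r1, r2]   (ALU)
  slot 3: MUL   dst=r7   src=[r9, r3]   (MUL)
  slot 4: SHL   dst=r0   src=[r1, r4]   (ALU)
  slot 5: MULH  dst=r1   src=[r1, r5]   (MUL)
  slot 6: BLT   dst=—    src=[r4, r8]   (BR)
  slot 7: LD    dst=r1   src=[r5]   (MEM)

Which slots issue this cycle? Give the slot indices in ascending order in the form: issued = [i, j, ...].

issued = [0, 1, 2, 7]

[0] MEM needs rd=2 wr=0: ok; after: ALU=2 MUL=1 MEM=1 BR=1, R=5, W=3
[1] MUL needs rd=2 wr=1: ok; after: ALU=2 MUL=0 MEM=1 BR=1, R=3, W=2
[2] ALU needs rd=2 wr=1: ok; after: ALU=1 MUL=0 MEM=1 BR=1, R=1, W=1
[3] MUL needs rd=2 wr=1: FU; after: ALU=1 MUL=0 MEM=1 BR=1, R=1, W=1
[4] ALU needs rd=2 wr=1: RD_PORT; after: ALU=1 MUL=0 MEM=1 BR=1, R=1, W=1
[5] MUL needs rd=2 wr=1: FU; after: ALU=1 MUL=0 MEM=1 BR=1, R=1, W=1
[6] BR needs rd=2 wr=0: RD_PORT; after: ALU=1 MUL=0 MEM=1 BR=1, R=1, W=1
[7] MEM needs rd=1 wr=1: ok; after: ALU=1 MUL=0 MEM=0 BR=1, R=0, W=0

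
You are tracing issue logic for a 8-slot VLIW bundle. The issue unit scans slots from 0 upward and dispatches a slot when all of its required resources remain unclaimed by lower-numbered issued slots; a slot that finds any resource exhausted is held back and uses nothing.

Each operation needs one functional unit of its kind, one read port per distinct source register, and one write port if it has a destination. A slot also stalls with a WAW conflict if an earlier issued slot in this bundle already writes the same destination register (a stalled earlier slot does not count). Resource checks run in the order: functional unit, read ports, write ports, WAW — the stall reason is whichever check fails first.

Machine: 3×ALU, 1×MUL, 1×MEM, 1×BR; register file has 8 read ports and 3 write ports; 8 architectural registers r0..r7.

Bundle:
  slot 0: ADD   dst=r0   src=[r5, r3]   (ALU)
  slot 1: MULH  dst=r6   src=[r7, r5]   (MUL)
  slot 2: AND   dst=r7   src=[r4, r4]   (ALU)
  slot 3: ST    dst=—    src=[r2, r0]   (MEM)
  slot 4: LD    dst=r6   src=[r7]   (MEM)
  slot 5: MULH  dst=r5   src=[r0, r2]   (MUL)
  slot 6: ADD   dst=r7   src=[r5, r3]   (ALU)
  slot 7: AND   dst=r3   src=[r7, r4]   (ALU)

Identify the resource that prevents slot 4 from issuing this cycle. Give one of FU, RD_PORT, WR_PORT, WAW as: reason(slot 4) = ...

#0 ALU src=r5,r3 dispatched  <A:2 Mu:1 Ld:1 B:1 rd:6 wr:2>
#1 MUL src=r7,r5 dispatched  <A:2 Mu:0 Ld:1 B:1 rd:4 wr:1>
#2 ALU src=r4,r4 dispatched  <A:1 Mu:0 Ld:1 B:1 rd:3 wr:0>
#3 MEM src=r2,r0 dispatched  <A:1 Mu:0 Ld:0 B:1 rd:1 wr:0>
#4 MEM src=r7 held:FU  <A:1 Mu:0 Ld:0 B:1 rd:1 wr:0>
#5 MUL src=r0,r2 held:FU  <A:1 Mu:0 Ld:0 B:1 rd:1 wr:0>
#6 ALU src=r5,r3 held:RD_PORT  <A:1 Mu:0 Ld:0 B:1 rd:1 wr:0>
#7 ALU src=r7,r4 held:RD_PORT  <A:1 Mu:0 Ld:0 B:1 rd:1 wr:0>

reason(slot 4) = FU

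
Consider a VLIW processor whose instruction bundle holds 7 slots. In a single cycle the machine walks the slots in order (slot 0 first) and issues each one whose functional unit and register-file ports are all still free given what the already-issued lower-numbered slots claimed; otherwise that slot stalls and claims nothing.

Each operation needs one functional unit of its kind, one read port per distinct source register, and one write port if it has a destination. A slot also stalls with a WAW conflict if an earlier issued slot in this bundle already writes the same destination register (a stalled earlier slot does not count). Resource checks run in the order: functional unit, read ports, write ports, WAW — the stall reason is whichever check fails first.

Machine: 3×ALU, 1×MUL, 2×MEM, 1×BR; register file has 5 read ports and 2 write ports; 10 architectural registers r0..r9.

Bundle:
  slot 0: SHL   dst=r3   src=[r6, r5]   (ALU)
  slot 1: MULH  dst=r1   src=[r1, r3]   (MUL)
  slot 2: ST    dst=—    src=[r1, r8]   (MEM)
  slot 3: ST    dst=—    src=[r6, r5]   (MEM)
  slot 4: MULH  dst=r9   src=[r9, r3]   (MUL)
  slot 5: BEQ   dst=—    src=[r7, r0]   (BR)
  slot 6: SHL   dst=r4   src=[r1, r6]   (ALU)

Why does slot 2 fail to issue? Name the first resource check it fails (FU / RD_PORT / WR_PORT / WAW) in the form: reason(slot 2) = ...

reason(slot 2) = RD_PORT

slot 0 (ALU): ISSUE — free A2,Mu1,Ld2,B1 rp3 wp1
slot 1 (MUL): ISSUE — free A2,Mu0,Ld2,B1 rp1 wp0
slot 2 (MEM): stall RD_PORT — free A2,Mu0,Ld2,B1 rp1 wp0
slot 3 (MEM): stall RD_PORT — free A2,Mu0,Ld2,B1 rp1 wp0
slot 4 (MUL): stall FU — free A2,Mu0,Ld2,B1 rp1 wp0
slot 5 (BR): stall RD_PORT — free A2,Mu0,Ld2,B1 rp1 wp0
slot 6 (ALU): stall RD_PORT — free A2,Mu0,Ld2,B1 rp1 wp0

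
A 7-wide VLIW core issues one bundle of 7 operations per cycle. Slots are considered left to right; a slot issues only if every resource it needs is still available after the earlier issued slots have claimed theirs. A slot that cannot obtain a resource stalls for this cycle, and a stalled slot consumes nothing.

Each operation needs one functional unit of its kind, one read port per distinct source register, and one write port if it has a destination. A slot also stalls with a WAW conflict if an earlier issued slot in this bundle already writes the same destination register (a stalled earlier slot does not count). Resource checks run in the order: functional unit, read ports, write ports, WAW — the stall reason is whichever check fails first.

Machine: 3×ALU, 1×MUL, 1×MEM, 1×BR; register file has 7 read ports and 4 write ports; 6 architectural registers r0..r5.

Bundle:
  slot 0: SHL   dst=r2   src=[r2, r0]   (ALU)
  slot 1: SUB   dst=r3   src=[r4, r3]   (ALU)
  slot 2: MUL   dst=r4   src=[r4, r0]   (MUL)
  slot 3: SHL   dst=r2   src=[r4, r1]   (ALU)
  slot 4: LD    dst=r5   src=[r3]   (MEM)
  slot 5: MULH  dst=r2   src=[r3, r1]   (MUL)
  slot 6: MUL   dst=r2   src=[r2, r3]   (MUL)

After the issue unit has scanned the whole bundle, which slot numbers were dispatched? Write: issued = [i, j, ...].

issued = [0, 1, 2, 4]

#0 ALU src=r2,r0 dispatched  <A:2 Mu:1 Ld:1 B:1 rd:5 wr:3>
#1 ALU src=r4,r3 dispatched  <A:1 Mu:1 Ld:1 B:1 rd:3 wr:2>
#2 MUL src=r4,r0 dispatched  <A:1 Mu:0 Ld:1 B:1 rd:1 wr:1>
#3 ALU src=r4,r1 held:RD_PORT  <A:1 Mu:0 Ld:1 B:1 rd:1 wr:1>
#4 MEM src=r3 dispatched  <A:1 Mu:0 Ld:0 B:1 rd:0 wr:0>
#5 MUL src=r3,r1 held:FU  <A:1 Mu:0 Ld:0 B:1 rd:0 wr:0>
#6 MUL src=r2,r3 held:FU  <A:1 Mu:0 Ld:0 B:1 rd:0 wr:0>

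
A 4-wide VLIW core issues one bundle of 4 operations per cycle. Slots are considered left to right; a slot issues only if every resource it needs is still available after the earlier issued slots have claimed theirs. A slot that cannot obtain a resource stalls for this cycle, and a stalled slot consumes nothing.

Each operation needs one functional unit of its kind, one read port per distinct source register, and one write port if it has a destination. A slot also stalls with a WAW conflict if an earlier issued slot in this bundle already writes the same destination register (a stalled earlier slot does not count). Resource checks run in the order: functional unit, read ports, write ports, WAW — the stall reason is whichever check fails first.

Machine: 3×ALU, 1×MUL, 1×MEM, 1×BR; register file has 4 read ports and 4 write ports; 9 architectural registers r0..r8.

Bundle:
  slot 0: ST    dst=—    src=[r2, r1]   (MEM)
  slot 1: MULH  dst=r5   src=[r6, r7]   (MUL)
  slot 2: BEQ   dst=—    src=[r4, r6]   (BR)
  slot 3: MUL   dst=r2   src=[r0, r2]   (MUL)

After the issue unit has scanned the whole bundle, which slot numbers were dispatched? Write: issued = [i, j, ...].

issued = [0, 1]

#0 MEM src=r2,r1 dispatched  <A:3 Mu:1 Ld:0 B:1 rd:2 wr:4>
#1 MUL src=r6,r7 dispatched  <A:3 Mu:0 Ld:0 B:1 rd:0 wr:3>
#2 BR src=r4,r6 held:RD_PORT  <A:3 Mu:0 Ld:0 B:1 rd:0 wr:3>
#3 MUL src=r0,r2 held:FU  <A:3 Mu:0 Ld:0 B:1 rd:0 wr:3>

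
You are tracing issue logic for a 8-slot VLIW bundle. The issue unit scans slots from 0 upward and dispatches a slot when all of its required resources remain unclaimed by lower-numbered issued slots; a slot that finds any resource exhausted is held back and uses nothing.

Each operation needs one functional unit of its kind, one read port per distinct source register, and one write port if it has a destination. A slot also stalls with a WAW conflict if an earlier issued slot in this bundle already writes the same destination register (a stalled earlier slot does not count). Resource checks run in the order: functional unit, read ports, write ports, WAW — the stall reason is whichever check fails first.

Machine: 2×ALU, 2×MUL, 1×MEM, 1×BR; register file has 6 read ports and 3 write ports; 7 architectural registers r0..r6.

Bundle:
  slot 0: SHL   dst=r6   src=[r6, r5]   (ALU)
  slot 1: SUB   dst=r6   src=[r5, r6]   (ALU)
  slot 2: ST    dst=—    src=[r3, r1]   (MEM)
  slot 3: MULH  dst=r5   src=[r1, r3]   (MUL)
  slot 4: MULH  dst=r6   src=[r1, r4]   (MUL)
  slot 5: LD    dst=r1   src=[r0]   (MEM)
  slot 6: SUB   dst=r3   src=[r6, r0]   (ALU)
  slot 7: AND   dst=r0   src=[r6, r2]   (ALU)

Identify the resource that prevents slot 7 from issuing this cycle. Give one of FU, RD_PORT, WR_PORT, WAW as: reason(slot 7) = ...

#0 ALU src=r6,r5 dispatched  <A:1 Mu:2 Ld:1 B:1 rd:4 wr:2>
#1 ALU src=r5,r6 held:WAW  <A:1 Mu:2 Ld:1 B:1 rd:4 wr:2>
#2 MEM src=r3,r1 dispatched  <A:1 Mu:2 Ld:0 B:1 rd:2 wr:2>
#3 MUL src=r1,r3 dispatched  <A:1 Mu:1 Ld:0 B:1 rd:0 wr:1>
#4 MUL src=r1,r4 held:RD_PORT  <A:1 Mu:1 Ld:0 B:1 rd:0 wr:1>
#5 MEM src=r0 held:FU  <A:1 Mu:1 Ld:0 B:1 rd:0 wr:1>
#6 ALU src=r6,r0 held:RD_PORT  <A:1 Mu:1 Ld:0 B:1 rd:0 wr:1>
#7 ALU src=r6,r2 held:RD_PORT  <A:1 Mu:1 Ld:0 B:1 rd:0 wr:1>

reason(slot 7) = RD_PORT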